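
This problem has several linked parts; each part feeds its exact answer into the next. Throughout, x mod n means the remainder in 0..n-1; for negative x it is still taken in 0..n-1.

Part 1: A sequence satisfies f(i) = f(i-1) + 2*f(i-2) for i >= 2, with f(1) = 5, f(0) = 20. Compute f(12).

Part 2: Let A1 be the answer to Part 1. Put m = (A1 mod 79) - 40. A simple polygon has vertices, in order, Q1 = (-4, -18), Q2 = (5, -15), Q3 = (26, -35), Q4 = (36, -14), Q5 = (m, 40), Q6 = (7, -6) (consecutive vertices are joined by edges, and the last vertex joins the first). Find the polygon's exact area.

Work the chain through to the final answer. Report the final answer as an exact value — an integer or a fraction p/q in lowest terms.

2087/2

Part 1: f(2) = 1*(5) + 2*(20) = 45; iterating: f(2)=45, f(3)=55, f(4)=145, f(5)=255, f(6)=545, f(7)=1055, f(8)=2145, f(9)=4255, f(10)=8545, f(11)=17055, f(12)=34145; answer 34145
Part 2: A1 = 34145; m = -23; cross terms: (-4*-15 - 5*-18)=150, (5*-35 - 26*-15)=215, (26*-14 - 36*-35)=896, (36*40 - -23*-14)=1118, (-23*-6 - 7*40)=-142, (7*-18 - -4*-6)=-150; twice the area = |2087| = 2087; area = 2087/2; answer 2087/2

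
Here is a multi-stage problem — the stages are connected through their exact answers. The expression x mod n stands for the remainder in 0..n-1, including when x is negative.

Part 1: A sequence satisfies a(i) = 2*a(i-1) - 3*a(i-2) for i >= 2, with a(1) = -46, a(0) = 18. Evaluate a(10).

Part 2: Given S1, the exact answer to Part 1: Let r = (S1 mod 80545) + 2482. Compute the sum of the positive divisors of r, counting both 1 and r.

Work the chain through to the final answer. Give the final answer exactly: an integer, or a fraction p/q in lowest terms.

Part 1: a(2) = 2*(-46) - 3*(18) = -146; iterating: a(2)=-146, a(3)=-154, a(4)=130, a(5)=722, a(6)=1054, a(7)=-58, a(8)=-3278, a(9)=-6382, a(10)=-2930; answer -2930
Part 2: S1 = -2930; r = 80097; 80097 = 3 * 26699; sigma = (1 + 3) * (1 + 26699) = 4 * 26700 = 106800; answer 106800

106800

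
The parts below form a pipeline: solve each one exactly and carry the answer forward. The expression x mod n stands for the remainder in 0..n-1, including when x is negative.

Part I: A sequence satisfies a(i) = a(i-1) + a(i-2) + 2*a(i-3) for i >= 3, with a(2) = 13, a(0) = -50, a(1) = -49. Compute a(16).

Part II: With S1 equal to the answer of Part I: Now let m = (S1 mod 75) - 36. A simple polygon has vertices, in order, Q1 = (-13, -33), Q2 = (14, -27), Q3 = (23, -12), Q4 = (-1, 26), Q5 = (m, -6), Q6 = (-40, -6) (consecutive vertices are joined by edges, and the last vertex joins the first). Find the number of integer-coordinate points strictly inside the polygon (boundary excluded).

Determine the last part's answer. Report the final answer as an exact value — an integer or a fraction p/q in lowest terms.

Part I: a(3) = 1*(13) + 1*(-49) + 2*(-50) = -136; iterating: a(3)=-136, a(4)=-221, a(5)=-331, a(6)=-824, a(7)=-1597, a(8)=-3083, a(9)=-6328, a(10)=-12605, a(11)=-25099, a(12)=-50360, a(13)=-100669, a(14)=-201227, a(15)=-402616, a(16)=-805181; answer -805181
Part II: S1 = -805181; m = -17; cross terms: (-13*-27 - 14*-33)=813, (14*-12 - 23*-27)=453, (23*26 - -1*-12)=586, (-1*-6 - -17*26)=448, (-17*-6 - -40*-6)=-138, (-40*-33 - -13*-6)=1242; twice the area = |3404| = 3404; area = 1702; boundary points = 3 + 3 + 2 + 16 + 23 + 27 = 74; strictly interior points = area - boundary/2 + 1 = 1666; answer 1666

1666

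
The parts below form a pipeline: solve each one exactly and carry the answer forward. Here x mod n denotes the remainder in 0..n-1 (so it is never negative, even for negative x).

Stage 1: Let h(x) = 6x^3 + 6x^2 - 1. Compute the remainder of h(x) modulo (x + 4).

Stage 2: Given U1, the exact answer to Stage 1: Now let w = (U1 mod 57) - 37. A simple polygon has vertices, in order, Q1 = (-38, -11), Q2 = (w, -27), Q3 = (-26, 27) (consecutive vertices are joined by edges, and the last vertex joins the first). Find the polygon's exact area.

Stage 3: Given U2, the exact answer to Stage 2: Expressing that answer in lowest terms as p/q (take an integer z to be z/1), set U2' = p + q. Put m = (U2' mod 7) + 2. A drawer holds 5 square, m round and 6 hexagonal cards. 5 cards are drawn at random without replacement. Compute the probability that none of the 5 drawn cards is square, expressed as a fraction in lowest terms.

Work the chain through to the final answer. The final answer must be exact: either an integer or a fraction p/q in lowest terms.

11/104

Stage 1: remainder = value at the root: 6*(-4)^3 + 6*(-4)^2 - 1 = (-384) + (96) + (-1) = -289; answer -289
Stage 2: U1 = -289; w = 16; cross terms: (-38*-27 - 16*-11)=1202, (16*27 - -26*-27)=-270, (-26*-11 - -38*27)=1312; twice the area = |2244| = 2244; area = 1122; answer 1122
Stage 3: U2 = 1122; threaded value p + q = 1123; m = 5; total draws C(16,5) = 4368; favorable C(11,5) = 462; P = 11/104; answer 11/104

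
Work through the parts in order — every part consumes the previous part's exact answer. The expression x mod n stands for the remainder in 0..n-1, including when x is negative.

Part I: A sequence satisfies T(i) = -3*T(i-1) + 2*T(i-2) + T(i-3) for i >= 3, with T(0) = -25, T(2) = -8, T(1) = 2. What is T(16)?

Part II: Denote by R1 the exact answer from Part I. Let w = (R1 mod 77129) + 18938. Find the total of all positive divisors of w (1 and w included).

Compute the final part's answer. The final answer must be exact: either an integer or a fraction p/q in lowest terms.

Part I: T(3) = -3*(-8) + 2*(2) + 1*(-25) = 3; iterating: T(3)=3, T(4)=-23, T(5)=67, T(6)=-244, T(7)=843, T(8)=-2950, T(9)=10292, T(10)=-35933, T(11)=125433, T(12)=-437873, T(13)=1528552, T(14)=-5335969, T(15)=18627138, T(16)=-65024800; answer -65024800
Part II: R1 = -65024800; w = 91014; 91014 = 2 * 3 * 7 * 11 * 197; sigma = (1 + 2) * (1 + 3) * (1 + 7) * (1 + 11) * (1 + 197) = 3 * 4 * 8 * 12 * 198 = 228096; answer 228096

228096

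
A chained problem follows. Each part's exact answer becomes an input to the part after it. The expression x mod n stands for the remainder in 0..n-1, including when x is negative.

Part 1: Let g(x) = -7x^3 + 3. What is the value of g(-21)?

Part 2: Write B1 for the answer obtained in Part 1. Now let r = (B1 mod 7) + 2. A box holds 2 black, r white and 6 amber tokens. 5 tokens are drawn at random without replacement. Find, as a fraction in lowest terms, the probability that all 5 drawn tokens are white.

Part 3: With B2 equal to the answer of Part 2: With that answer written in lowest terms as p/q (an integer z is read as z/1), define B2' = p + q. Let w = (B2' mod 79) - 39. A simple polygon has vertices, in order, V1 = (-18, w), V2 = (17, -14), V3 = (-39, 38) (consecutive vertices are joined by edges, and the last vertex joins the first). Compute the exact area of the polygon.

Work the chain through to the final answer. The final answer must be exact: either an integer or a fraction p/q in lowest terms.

938

Part 1: -7*(-21)^3 + 3 = (64827) + (3) = 64830; answer 64830
Part 2: B1 = 64830; r = 5; total draws C(13,5) = 1287; favorable C(5,5) = 1; P = 1/1287; answer 1/1287
Part 3: B2 = 1/1287; threaded value p + q = 1288; w = -15; cross terms: (-18*-14 - 17*-15)=507, (17*38 - -39*-14)=100, (-39*-15 - -18*38)=1269; twice the area = |1876| = 1876; area = 938; answer 938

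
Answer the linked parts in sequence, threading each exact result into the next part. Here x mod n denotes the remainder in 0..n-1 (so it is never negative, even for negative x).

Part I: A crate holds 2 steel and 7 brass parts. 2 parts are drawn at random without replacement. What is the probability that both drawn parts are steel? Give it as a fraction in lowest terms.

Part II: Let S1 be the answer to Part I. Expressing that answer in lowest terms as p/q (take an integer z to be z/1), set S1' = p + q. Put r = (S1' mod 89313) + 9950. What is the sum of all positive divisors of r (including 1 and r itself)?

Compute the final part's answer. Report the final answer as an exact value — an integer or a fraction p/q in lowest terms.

Part I: total draws C(9,2) = 36; favorable C(2,2) = 1; P = 1/36; answer 1/36
Part II: S1 = 1/36; threaded value p + q = 37; r = 9987; 9987 = 3 * 3329; sigma = (1 + 3) * (1 + 3329) = 4 * 3330 = 13320; answer 13320

13320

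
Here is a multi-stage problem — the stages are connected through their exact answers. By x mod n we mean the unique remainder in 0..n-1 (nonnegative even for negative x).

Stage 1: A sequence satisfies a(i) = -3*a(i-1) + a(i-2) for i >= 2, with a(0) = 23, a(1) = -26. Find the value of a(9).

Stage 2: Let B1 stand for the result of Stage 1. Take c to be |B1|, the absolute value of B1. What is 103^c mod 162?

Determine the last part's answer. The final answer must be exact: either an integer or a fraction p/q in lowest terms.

61

Stage 1: a(2) = -3*(-26) + 1*(23) = 101; iterating: a(2)=101, a(3)=-329, a(4)=1088, a(5)=-3593, a(6)=11867, a(7)=-39194, a(8)=129449, a(9)=-427541; answer -427541
Stage 2: B1 = -427541; c = 427541; squarings mod 162: 103^1=103, 103^2=79, 103^4=85, 103^8=97, 103^16=13, 103^32=7, 103^64=49, 103^128=133, 103^256=31, 103^512=151, 103^1024=121, 103^2048=61, 103^4096=157, 103^8192=25, 103^16384=139, 103^32768=43, 103^65536=67, 103^131072=115, 103^262144=103; 103^427541 = 103^1 * 103^4 * 103^16 * 103^512 * 103^1024 * 103^32768 * 103^131072 * 103^262144 = 61 (mod 162); answer 61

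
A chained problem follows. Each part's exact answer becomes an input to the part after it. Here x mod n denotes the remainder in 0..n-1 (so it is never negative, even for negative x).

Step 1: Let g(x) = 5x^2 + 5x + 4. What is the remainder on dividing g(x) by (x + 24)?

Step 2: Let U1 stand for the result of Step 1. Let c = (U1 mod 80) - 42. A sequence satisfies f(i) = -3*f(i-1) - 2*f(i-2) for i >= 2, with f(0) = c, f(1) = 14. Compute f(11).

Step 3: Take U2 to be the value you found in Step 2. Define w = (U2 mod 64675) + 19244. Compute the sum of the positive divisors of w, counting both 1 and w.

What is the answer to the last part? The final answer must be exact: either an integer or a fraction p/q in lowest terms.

77994

Step 1: remainder = value at the root: 5*(-24)^2 + 5*(-24)^1 + 4 = (2880) + (-120) + (4) = 2764; answer 2764
Step 2: U1 = 2764; c = 2; f(2) = -3*(14) - 2*(2) = -46; iterating: f(2)=-46, f(3)=110, f(4)=-238, f(5)=494, f(6)=-1006, f(7)=2030, f(8)=-4078, f(9)=8174, f(10)=-16366, f(11)=32750; answer 32750
Step 3: U2 = 32750; w = 51994; 51994 = 2 * 25997; sigma = (1 + 2) * (1 + 25997) = 3 * 25998 = 77994; answer 77994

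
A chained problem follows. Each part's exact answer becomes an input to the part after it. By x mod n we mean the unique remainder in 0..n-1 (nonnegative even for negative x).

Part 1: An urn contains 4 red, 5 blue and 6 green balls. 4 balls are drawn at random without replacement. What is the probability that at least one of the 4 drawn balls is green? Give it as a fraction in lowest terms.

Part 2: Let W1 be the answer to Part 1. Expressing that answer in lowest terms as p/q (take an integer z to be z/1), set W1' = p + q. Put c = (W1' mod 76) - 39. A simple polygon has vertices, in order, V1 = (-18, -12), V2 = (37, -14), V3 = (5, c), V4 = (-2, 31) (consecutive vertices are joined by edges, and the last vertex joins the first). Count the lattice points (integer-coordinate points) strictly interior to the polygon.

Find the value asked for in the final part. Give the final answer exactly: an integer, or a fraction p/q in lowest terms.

Part 1: total draws C(15,4) = 1365; complement C(9,4) = 126; favorable 1365 - 126 = 1239; P = 59/65; answer 59/65
Part 2: W1 = 59/65; threaded value p + q = 124; c = 9; cross terms: (-18*-14 - 37*-12)=696, (37*9 - 5*-14)=403, (5*31 - -2*9)=173, (-2*-12 - -18*31)=582; twice the area = |1854| = 1854; area = 927; boundary points = 1 + 1 + 1 + 1 = 4; strictly interior points = area - boundary/2 + 1 = 926; answer 926

926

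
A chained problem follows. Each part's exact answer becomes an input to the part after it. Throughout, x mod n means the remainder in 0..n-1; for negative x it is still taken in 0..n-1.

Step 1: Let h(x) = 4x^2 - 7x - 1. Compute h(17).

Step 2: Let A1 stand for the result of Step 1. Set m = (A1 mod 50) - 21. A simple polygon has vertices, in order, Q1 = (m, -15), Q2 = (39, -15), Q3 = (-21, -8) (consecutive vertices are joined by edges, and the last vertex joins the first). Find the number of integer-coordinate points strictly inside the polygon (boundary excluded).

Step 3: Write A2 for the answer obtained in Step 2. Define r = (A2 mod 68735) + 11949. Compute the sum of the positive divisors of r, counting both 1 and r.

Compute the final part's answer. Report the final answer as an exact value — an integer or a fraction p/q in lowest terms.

16032

Step 1: 4*(17)^2 - 7*(17)^1 - 1 = (1156) + (-119) + (-1) = 1036; answer 1036
Step 2: A1 = 1036; m = 15; cross terms: (15*-15 - 39*-15)=360, (39*-8 - -21*-15)=-627, (-21*-15 - 15*-8)=435; twice the area = |168| = 168; area = 84; boundary points = 24 + 1 + 1 = 26; strictly interior points = area - boundary/2 + 1 = 72; answer 72
Step 3: A2 = 72; r = 12021; 12021 = 3 * 4007; sigma = (1 + 3) * (1 + 4007) = 4 * 4008 = 16032; answer 16032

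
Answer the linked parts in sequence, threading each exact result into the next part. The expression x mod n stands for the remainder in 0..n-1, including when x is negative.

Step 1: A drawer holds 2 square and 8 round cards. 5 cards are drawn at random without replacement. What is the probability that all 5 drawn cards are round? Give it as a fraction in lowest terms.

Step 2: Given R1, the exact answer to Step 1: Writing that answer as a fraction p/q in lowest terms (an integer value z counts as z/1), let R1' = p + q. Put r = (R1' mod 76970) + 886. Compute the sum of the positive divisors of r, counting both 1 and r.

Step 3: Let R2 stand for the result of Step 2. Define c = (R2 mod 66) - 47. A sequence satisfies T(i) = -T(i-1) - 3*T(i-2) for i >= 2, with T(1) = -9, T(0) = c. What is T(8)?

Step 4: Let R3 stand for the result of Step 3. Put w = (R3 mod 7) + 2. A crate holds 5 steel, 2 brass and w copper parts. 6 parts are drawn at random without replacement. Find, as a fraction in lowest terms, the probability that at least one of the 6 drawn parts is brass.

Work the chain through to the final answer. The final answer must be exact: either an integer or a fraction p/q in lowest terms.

13/15

Step 1: total draws C(10,5) = 252; favorable C(8,5) = 56; P = 2/9; answer 2/9
Step 2: R1 = 2/9; threaded value p + q = 11; r = 897; 897 = 3 * 13 * 23; sigma = (1 + 3) * (1 + 13) * (1 + 23) = 4 * 14 * 24 = 1344; answer 1344
Step 3: R2 = 1344; c = -23; T(2) = -1*(-9) - 3*(-23) = 78; iterating: T(2)=78, T(3)=-51, T(4)=-183, T(5)=336, T(6)=213, T(7)=-1221, T(8)=582; answer 582
Step 4: R3 = 582; w = 3; total draws C(10,6) = 210; complement C(8,6) = 28; favorable 210 - 28 = 182; P = 13/15; answer 13/15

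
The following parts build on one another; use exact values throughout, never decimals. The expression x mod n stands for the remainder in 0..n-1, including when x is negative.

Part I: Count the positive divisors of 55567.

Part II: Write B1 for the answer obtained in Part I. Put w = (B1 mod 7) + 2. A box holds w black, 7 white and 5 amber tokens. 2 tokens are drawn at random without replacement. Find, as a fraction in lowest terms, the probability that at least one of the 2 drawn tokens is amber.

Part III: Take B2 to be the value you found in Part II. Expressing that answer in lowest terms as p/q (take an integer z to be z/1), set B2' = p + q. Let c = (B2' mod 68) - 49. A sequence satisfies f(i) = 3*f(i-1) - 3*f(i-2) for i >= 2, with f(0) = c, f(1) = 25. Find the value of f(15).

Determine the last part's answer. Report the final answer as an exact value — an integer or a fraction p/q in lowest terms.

Part I: 55567 = 181 * 307; number of divisors = (1+1) * (1+1) = 4; answer 4
Part II: B1 = 4; w = 6; total draws C(18,2) = 153; complement C(13,2) = 78; favorable 153 - 78 = 75; P = 25/51; answer 25/51
Part III: B2 = 25/51; threaded value p + q = 76; c = -41; f(2) = 3*(25) - 3*(-41) = 198; iterating: f(2)=198, f(3)=519, f(4)=963, f(5)=1332, f(6)=1107, f(7)=-675, f(8)=-5346, f(9)=-14013, f(10)=-26001, f(11)=-35964, f(12)=-29889, f(13)=18225, f(14)=144342, f(15)=378351; answer 378351

378351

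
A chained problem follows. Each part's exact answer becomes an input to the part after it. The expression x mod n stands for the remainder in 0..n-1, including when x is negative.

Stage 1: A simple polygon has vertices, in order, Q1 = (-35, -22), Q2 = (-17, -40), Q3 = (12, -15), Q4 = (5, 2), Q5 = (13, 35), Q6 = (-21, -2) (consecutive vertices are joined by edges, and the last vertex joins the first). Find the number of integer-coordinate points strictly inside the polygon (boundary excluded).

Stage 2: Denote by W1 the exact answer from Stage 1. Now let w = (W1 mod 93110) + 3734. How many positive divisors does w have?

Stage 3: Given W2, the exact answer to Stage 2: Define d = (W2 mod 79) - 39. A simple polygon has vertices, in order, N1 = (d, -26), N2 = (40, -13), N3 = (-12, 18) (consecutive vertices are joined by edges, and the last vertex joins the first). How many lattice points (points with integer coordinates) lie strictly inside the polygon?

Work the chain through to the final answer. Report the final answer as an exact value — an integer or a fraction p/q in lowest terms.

1309

Stage 1: cross terms: (-35*-40 - -17*-22)=1026, (-17*-15 - 12*-40)=735, (12*2 - 5*-15)=99, (5*35 - 13*2)=149, (13*-2 - -21*35)=709, (-21*-22 - -35*-2)=392; twice the area = |3110| = 3110; area = 1555; boundary points = 18 + 1 + 1 + 1 + 1 + 2 = 24; strictly interior points = area - boundary/2 + 1 = 1544; answer 1544
Stage 2: W1 = 1544; w = 5278; 5278 = 2 * 7 * 13 * 29; number of divisors = (1+1) * (1+1) * (1+1) * (1+1) = 16; answer 16
Stage 3: W2 = 16; d = -23; cross terms: (-23*-13 - 40*-26)=1339, (40*18 - -12*-13)=564, (-12*-26 - -23*18)=726; twice the area = |2629| = 2629; area = 2629/2; boundary points = 1 + 1 + 11 = 13; strictly interior points = area - boundary/2 + 1 = 1309; answer 1309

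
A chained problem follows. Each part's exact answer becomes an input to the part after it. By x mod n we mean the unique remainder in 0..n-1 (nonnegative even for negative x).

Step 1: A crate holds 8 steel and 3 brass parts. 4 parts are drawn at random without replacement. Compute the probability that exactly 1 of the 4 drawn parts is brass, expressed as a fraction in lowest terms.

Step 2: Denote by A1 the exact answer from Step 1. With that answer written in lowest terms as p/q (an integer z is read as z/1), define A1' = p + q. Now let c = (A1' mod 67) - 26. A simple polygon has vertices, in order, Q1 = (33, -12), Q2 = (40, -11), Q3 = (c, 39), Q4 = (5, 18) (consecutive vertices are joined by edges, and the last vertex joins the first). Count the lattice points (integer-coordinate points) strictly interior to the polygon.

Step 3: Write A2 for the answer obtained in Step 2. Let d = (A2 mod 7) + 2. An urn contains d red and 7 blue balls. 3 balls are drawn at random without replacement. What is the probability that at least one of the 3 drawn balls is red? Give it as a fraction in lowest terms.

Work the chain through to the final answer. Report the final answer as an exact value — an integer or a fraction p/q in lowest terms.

251/286

Step 1: total draws C(11,4) = 330; favorable C(3,1)*C(8,3) = 168; P = 28/55; answer 28/55
Step 2: A1 = 28/55; threaded value p + q = 83; c = -10; cross terms: (33*-11 - 40*-12)=117, (40*39 - -10*-11)=1450, (-10*18 - 5*39)=-375, (5*-12 - 33*18)=-654; twice the area = |538| = 538; area = 269; boundary points = 1 + 50 + 3 + 2 = 56; strictly interior points = area - boundary/2 + 1 = 242; answer 242
Step 3: A2 = 242; d = 6; total draws C(13,3) = 286; complement C(7,3) = 35; favorable 286 - 35 = 251; P = 251/286; answer 251/286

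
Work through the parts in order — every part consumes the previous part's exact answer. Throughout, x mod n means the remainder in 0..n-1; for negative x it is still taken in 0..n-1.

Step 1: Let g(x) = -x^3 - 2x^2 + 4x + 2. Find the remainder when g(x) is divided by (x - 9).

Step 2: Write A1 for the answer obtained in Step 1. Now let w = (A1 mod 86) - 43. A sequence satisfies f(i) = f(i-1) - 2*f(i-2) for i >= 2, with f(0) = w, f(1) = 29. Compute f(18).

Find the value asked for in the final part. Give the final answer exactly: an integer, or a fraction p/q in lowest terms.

21977

Step 1: remainder = value at the root: -1*(9)^3 - 2*(9)^2 + 4*(9)^1 + 2 = (-729) + (-162) + (36) + (2) = -853; answer -853
Step 2: A1 = -853; w = -36; f(2) = 1*(29) - 2*(-36) = 101; iterating: f(2)=101, f(3)=43, f(4)=-159, f(5)=-245, f(6)=73, f(7)=563, f(8)=417, f(9)=-709, f(10)=-1543, f(11)=-125, f(12)=2961, f(13)=3211, f(14)=-2711, f(15)=-9133, f(16)=-3711, f(17)=14555, f(18)=21977; answer 21977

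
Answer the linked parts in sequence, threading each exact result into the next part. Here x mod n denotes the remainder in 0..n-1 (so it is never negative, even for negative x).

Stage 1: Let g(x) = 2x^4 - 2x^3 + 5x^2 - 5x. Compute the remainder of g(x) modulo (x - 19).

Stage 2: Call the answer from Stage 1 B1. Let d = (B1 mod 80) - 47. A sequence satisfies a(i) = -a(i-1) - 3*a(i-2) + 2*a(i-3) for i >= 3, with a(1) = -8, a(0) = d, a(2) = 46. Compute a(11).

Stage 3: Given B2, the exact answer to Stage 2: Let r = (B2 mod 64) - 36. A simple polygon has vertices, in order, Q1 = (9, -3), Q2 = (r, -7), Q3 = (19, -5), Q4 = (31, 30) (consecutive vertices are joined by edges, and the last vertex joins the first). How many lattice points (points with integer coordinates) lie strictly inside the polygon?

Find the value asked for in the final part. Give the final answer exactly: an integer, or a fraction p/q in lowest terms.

208

Stage 1: remainder = value at the root: 2*(19)^4 - 2*(19)^3 + 5*(19)^2 - 5*(19)^1 = (260642) + (-13718) + (1805) + (-95) = 248634; answer 248634
Stage 2: B1 = 248634; d = 27; a(3) = -1*(46) - 3*(-8) + 2*(27) = 32; iterating: a(3)=32, a(4)=-186, a(5)=182, a(6)=440, a(7)=-1358, a(8)=402, a(9)=4552, a(10)=-8474, a(11)=-4378; answer -4378
Stage 3: B2 = -4378; r = 2; cross terms: (9*-7 - 2*-3)=-57, (2*-5 - 19*-7)=123, (19*30 - 31*-5)=725, (31*-3 - 9*30)=-363; twice the area = |428| = 428; area = 214; boundary points = 1 + 1 + 1 + 11 = 14; strictly interior points = area - boundary/2 + 1 = 208; answer 208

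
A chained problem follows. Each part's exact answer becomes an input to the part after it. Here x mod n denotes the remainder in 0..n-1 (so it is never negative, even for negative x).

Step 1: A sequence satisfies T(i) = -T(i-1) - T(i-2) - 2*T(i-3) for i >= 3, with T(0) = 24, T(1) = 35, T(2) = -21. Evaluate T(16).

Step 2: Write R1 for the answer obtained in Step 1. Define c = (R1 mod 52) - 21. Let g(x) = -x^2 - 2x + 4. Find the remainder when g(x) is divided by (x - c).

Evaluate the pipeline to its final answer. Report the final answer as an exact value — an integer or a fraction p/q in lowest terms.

-836

Step 1: T(3) = -1*(-21) - 1*(35) - 2*(24) = -62; iterating: T(3)=-62, T(4)=13, T(5)=91, T(6)=20, T(7)=-137, T(8)=-65, T(9)=162, T(10)=177, T(11)=-209, T(12)=-292, T(13)=147, T(14)=563, T(15)=-126, T(16)=-731; answer -731
Step 2: R1 = -731; c = 28; remainder = value at the root: -1*(28)^2 - 2*(28)^1 + 4 = (-784) + (-56) + (4) = -836; answer -836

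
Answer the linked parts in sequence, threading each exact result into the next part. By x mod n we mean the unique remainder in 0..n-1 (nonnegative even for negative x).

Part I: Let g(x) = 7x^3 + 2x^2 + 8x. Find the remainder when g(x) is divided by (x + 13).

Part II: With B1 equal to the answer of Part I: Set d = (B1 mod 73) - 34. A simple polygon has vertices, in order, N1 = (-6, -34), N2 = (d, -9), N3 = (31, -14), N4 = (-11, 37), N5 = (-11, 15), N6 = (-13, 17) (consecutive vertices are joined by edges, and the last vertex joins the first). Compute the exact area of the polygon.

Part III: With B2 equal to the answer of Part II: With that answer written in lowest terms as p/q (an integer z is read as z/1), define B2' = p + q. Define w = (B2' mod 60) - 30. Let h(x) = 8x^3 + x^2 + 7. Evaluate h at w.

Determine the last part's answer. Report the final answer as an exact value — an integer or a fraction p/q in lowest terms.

16

Part I: remainder = value at the root: 7*(-13)^3 + 2*(-13)^2 + 8*(-13)^1 = (-15379) + (338) + (-104) = -15145; answer -15145
Part II: B1 = -15145; d = 5; cross terms: (-6*-9 - 5*-34)=224, (5*-14 - 31*-9)=209, (31*37 - -11*-14)=993, (-11*15 - -11*37)=242, (-11*17 - -13*15)=8, (-13*-34 - -6*17)=544; twice the area = |2220| = 2220; area = 1110; answer 1110
Part III: B2 = 1110; threaded value p + q = 1111; w = 1; 8*(1)^3 + 1*(1)^2 + 7 = (8) + (1) + (7) = 16; answer 16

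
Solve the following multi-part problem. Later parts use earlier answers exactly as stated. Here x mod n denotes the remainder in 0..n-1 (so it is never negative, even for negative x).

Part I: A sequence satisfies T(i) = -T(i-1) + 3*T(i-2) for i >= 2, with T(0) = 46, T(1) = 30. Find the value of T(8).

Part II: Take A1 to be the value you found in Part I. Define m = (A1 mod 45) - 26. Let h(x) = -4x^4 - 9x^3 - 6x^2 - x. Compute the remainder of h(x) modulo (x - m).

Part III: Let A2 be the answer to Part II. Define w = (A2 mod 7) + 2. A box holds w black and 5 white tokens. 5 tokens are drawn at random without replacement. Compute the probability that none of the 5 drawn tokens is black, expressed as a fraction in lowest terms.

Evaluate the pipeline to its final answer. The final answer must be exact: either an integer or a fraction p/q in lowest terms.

Part I: T(2) = -1*(30) + 3*(46) = 108; iterating: T(2)=108, T(3)=-18, T(4)=342, T(5)=-396, T(6)=1422, T(7)=-2610, T(8)=6876; answer 6876
Part II: A1 = 6876; m = 10; remainder = value at the root: -4*(10)^4 - 9*(10)^3 - 6*(10)^2 - 1*(10)^1 = (-40000) + (-9000) + (-600) + (-10) = -49610; answer -49610
Part III: A2 = -49610; w = 8; total draws C(13,5) = 1287; favorable C(5,5) = 1; P = 1/1287; answer 1/1287

1/1287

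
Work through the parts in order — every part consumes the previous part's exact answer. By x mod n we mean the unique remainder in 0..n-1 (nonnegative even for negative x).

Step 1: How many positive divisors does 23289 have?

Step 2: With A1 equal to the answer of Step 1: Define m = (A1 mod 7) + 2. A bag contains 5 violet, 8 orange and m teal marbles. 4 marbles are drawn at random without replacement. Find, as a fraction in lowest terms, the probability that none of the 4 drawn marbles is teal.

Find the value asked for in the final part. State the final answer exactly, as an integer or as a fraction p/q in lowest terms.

Step 1: 23289 = 3 * 7 * 1109; number of divisors = (1+1) * (1+1) * (1+1) = 8; answer 8
Step 2: A1 = 8; m = 3; total draws C(16,4) = 1820; favorable C(13,4) = 715; P = 11/28; answer 11/28

11/28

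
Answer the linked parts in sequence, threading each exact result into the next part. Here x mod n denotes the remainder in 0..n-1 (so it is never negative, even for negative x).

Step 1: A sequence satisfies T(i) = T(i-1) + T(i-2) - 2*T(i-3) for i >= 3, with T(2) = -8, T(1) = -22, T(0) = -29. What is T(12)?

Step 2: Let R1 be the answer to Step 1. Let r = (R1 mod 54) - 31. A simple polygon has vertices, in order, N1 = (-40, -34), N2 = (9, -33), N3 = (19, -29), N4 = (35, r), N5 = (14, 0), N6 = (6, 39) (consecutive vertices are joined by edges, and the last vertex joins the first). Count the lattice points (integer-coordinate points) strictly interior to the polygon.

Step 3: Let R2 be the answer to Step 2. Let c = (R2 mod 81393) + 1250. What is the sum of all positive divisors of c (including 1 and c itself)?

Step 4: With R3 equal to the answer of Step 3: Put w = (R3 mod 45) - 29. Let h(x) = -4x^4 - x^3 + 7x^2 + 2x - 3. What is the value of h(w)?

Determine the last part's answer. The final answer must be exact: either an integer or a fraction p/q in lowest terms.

-971

Step 1: T(3) = 1*(-8) + 1*(-22) - 2*(-29) = 28; iterating: T(3)=28, T(4)=64, T(5)=108, T(6)=116, T(7)=96, T(8)=-4, T(9)=-140, T(10)=-336, T(11)=-468, T(12)=-524; answer -524
Step 2: R1 = -524; r = -15; cross terms: (-40*-33 - 9*-34)=1626, (9*-29 - 19*-33)=366, (19*-15 - 35*-29)=730, (35*0 - 14*-15)=210, (14*39 - 6*0)=546, (6*-34 - -40*39)=1356; twice the area = |4834| = 4834; area = 2417; boundary points = 1 + 2 + 2 + 3 + 1 + 1 = 10; strictly interior points = area - boundary/2 + 1 = 2413; answer 2413
Step 3: R2 = 2413; c = 3663; 3663 = 3^2 * 11 * 37; sigma = (1 + 3 + 9) * (1 + 11) * (1 + 37) = 13 * 12 * 38 = 5928; answer 5928
Step 4: R3 = 5928; w = 4; -4*(4)^4 - 1*(4)^3 + 7*(4)^2 + 2*(4)^1 - 3 = (-1024) + (-64) + (112) + (8) + (-3) = -971; answer -971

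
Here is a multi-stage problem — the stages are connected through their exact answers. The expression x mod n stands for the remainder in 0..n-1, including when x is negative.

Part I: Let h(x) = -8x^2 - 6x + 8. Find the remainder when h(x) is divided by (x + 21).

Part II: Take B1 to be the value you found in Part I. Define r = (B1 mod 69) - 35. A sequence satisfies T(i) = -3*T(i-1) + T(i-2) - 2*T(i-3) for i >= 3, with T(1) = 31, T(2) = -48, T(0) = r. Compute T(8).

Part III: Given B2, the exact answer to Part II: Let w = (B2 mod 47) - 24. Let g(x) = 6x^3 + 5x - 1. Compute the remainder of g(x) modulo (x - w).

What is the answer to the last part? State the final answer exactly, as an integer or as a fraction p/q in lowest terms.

Part I: remainder = value at the root: -8*(-21)^2 - 6*(-21)^1 + 8 = (-3528) + (126) + (8) = -3394; answer -3394
Part II: B1 = -3394; r = 21; T(3) = -3*(-48) + 1*(31) - 2*(21) = 133; iterating: T(3)=133, T(4)=-509, T(5)=1756, T(6)=-6043, T(7)=20903, T(8)=-72264; answer -72264
Part III: B2 = -72264; w = -2; remainder = value at the root: 6*(-2)^3 + 5*(-2)^1 - 1 = (-48) + (-10) + (-1) = -59; answer -59

-59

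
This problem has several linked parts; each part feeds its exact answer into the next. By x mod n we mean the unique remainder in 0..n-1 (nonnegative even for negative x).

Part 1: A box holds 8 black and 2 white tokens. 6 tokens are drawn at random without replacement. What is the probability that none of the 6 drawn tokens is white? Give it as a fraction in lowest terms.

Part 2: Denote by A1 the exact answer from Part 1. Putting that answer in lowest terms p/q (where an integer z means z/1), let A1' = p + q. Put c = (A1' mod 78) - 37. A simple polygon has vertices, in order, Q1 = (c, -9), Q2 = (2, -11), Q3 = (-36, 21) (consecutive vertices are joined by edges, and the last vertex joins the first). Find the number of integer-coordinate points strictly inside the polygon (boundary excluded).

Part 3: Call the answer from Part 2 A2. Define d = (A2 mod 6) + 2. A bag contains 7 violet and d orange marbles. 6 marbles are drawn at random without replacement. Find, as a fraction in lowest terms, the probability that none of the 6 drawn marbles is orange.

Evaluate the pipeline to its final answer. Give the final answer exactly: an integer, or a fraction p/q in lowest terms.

Part 1: total draws C(10,6) = 210; favorable C(8,6) = 28; P = 2/15; answer 2/15
Part 2: A1 = 2/15; threaded value p + q = 17; c = -20; cross terms: (-20*-11 - 2*-9)=238, (2*21 - -36*-11)=-354, (-36*-9 - -20*21)=744; twice the area = |628| = 628; area = 314; boundary points = 2 + 2 + 2 = 6; strictly interior points = area - boundary/2 + 1 = 312; answer 312
Part 3: A2 = 312; d = 2; total draws C(9,6) = 84; favorable C(7,6) = 7; P = 1/12; answer 1/12

1/12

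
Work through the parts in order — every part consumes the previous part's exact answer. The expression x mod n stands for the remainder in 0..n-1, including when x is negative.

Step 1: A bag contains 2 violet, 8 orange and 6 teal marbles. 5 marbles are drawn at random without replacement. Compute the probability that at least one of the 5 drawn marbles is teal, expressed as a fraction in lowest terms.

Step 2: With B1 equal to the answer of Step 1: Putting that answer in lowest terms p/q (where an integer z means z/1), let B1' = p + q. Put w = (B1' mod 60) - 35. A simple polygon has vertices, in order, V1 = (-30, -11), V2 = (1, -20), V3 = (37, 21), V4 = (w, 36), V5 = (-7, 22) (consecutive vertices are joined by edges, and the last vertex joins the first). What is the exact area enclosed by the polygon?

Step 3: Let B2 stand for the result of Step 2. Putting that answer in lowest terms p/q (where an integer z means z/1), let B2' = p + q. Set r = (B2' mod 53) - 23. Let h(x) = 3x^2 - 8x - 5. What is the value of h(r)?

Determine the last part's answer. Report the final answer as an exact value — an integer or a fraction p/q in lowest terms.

Step 1: total draws C(16,5) = 4368; complement C(10,5) = 252; favorable 4368 - 252 = 4116; P = 49/52; answer 49/52
Step 2: B1 = 49/52; threaded value p + q = 101; w = 6; cross terms: (-30*-20 - 1*-11)=611, (1*21 - 37*-20)=761, (37*36 - 6*21)=1206, (6*22 - -7*36)=384, (-7*-11 - -30*22)=737; twice the area = |3699| = 3699; area = 3699/2; answer 3699/2
Step 3: B2 = 3699/2; threaded value p + q = 3701; r = 21; 3*(21)^2 - 8*(21)^1 - 5 = (1323) + (-168) + (-5) = 1150; answer 1150

1150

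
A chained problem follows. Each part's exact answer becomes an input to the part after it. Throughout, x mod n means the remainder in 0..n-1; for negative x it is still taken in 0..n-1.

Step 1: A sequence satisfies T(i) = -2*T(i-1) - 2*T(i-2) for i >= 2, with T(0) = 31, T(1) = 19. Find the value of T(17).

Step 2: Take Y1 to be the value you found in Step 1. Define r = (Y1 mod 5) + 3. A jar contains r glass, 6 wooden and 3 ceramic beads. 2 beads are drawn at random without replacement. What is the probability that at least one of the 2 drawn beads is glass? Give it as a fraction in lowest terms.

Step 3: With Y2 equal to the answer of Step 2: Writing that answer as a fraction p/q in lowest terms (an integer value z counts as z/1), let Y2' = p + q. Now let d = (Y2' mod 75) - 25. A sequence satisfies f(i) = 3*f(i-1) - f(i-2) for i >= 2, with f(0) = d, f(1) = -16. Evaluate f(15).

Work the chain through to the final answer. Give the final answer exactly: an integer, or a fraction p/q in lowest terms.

Step 1: T(2) = -2*(19) - 2*(31) = -100; iterating: T(2)=-100, T(3)=162, T(4)=-124, T(5)=-76, T(6)=400, T(7)=-648, T(8)=496, T(9)=304, T(10)=-1600, T(11)=2592, T(12)=-1984, T(13)=-1216, T(14)=6400, T(15)=-10368, T(16)=7936, T(17)=4864; answer 4864
Step 2: Y1 = 4864; r = 7; total draws C(16,2) = 120; complement C(9,2) = 36; favorable 120 - 36 = 84; P = 7/10; answer 7/10
Step 3: Y2 = 7/10; threaded value p + q = 17; d = -8; f(2) = 3*(-16) - 1*(-8) = -40; iterating: f(2)=-40, f(3)=-104, f(4)=-272, f(5)=-712, f(6)=-1864, f(7)=-4880, f(8)=-12776, f(9)=-33448, f(10)=-87568, f(11)=-229256, f(12)=-600200, f(13)=-1571344, f(14)=-4113832, f(15)=-10770152; answer -10770152

-10770152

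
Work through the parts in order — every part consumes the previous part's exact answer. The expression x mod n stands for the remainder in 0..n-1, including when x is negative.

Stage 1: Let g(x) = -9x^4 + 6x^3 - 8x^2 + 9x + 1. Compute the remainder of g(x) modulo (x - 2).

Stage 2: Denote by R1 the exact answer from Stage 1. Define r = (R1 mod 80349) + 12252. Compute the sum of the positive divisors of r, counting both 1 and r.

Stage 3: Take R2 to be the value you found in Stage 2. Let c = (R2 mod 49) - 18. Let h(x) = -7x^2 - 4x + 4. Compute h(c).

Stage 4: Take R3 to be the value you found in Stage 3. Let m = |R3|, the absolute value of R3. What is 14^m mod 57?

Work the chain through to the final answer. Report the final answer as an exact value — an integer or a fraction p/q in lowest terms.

Stage 1: remainder = value at the root: -9*(2)^4 + 6*(2)^3 - 8*(2)^2 + 9*(2)^1 + 1 = (-144) + (48) + (-32) + (18) + (1) = -109; answer -109
Stage 2: R1 = -109; r = 92492; 92492 = 2^2 * 19 * 1217; sigma = (1 + 2 + 4) * (1 + 19) * (1 + 1217) = 7 * 20 * 1218 = 170520; answer 170520
Stage 3: R2 = 170520; c = -18; -7*(-18)^2 - 4*(-18)^1 + 4 = (-2268) + (72) + (4) = -2192; answer -2192
Stage 4: R3 = -2192; m = 2192; squarings mod 57: 14^1=14, 14^2=25, 14^4=55, 14^8=4, 14^16=16, 14^32=28, 14^64=43, 14^128=25, 14^256=55, 14^512=4, 14^1024=16, 14^2048=28; 14^2192 = 14^16 * 14^128 * 14^2048 = 28 (mod 57); answer 28

28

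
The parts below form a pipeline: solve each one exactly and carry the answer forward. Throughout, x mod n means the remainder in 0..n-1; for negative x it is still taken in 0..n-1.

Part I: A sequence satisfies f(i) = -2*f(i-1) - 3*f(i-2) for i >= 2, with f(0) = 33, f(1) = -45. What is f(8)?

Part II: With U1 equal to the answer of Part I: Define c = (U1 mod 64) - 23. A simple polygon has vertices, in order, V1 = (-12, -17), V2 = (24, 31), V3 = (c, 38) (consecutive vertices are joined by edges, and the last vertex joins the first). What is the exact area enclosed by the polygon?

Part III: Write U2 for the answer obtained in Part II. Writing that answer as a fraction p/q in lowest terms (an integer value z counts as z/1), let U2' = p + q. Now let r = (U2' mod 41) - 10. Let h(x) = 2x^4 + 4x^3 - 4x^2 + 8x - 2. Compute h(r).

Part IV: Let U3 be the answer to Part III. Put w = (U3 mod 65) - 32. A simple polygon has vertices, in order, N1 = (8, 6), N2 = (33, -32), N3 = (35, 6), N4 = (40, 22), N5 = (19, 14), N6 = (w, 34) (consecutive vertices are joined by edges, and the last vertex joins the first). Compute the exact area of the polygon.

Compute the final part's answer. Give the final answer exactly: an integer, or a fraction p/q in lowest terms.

Part I: f(2) = -2*(-45) - 3*(33) = -9; iterating: f(2)=-9, f(3)=153, f(4)=-279, f(5)=99, f(6)=639, f(7)=-1575, f(8)=1233; answer 1233
Part II: U1 = 1233; c = -6; cross terms: (-12*31 - 24*-17)=36, (24*38 - -6*31)=1098, (-6*-17 - -12*38)=558; twice the area = |1692| = 1692; area = 846; answer 846
Part III: U2 = 846; threaded value p + q = 847; r = 17; 2*(17)^4 + 4*(17)^3 - 4*(17)^2 + 8*(17)^1 - 2 = (167042) + (19652) + (-1156) + (136) + (-2) = 185672; answer 185672
Part IV: U3 = 185672; w = 0; cross terms: (8*-32 - 33*6)=-454, (33*6 - 35*-32)=1318, (35*22 - 40*6)=530, (40*14 - 19*22)=142, (19*34 - 0*14)=646, (0*6 - 8*34)=-272; twice the area = |1910| = 1910; area = 955; answer 955

955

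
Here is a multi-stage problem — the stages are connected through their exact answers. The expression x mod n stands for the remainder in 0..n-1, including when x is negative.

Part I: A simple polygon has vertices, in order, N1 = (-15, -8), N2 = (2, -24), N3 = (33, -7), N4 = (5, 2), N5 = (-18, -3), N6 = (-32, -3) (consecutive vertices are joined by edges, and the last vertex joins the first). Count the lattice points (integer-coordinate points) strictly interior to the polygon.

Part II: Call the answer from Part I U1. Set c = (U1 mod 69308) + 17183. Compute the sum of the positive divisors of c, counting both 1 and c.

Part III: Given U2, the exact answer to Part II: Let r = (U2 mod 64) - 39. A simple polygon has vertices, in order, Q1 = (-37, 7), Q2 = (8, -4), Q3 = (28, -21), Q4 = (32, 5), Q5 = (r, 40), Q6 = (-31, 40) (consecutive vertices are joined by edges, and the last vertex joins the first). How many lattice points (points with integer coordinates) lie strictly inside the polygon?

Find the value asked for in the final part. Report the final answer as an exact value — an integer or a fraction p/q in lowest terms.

1904

Part I: cross terms: (-15*-24 - 2*-8)=376, (2*-7 - 33*-24)=778, (33*2 - 5*-7)=101, (5*-3 - -18*2)=21, (-18*-3 - -32*-3)=-42, (-32*-8 - -15*-3)=211; twice the area = |1445| = 1445; area = 1445/2; boundary points = 1 + 1 + 1 + 1 + 14 + 1 = 19; strictly interior points = area - boundary/2 + 1 = 714; answer 714
Part II: U1 = 714; c = 17897; 17897 = 11 * 1627; sigma = (1 + 11) * (1 + 1627) = 12 * 1628 = 19536; answer 19536
Part III: U2 = 19536; r = -23; cross terms: (-37*-4 - 8*7)=92, (8*-21 - 28*-4)=-56, (28*5 - 32*-21)=812, (32*40 - -23*5)=1395, (-23*40 - -31*40)=320, (-31*7 - -37*40)=1263; twice the area = |3826| = 3826; area = 1913; boundary points = 1 + 1 + 2 + 5 + 8 + 3 = 20; strictly interior points = area - boundary/2 + 1 = 1904; answer 1904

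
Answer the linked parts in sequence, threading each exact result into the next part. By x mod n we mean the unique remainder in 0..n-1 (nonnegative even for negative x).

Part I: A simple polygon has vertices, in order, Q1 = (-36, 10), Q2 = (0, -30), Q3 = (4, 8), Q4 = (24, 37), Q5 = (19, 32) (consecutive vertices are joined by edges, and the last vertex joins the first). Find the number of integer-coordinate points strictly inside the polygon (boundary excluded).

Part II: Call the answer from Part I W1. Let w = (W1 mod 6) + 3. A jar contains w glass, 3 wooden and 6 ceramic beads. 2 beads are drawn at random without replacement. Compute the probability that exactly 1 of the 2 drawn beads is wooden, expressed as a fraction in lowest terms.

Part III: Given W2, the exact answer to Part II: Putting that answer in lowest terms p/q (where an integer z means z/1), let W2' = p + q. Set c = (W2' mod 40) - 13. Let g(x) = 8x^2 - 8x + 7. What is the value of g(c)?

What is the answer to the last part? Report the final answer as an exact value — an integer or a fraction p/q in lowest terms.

167

Part I: cross terms: (-36*-30 - 0*10)=1080, (0*8 - 4*-30)=120, (4*37 - 24*8)=-44, (24*32 - 19*37)=65, (19*10 - -36*32)=1342; twice the area = |2563| = 2563; area = 2563/2; boundary points = 4 + 2 + 1 + 5 + 11 = 23; strictly interior points = area - boundary/2 + 1 = 1271; answer 1271
Part II: W1 = 1271; w = 8; total draws C(17,2) = 136; favorable C(3,1)*C(14,1) = 42; P = 21/68; answer 21/68
Part III: W2 = 21/68; threaded value p + q = 89; c = -4; 8*(-4)^2 - 8*(-4)^1 + 7 = (128) + (32) + (7) = 167; answer 167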